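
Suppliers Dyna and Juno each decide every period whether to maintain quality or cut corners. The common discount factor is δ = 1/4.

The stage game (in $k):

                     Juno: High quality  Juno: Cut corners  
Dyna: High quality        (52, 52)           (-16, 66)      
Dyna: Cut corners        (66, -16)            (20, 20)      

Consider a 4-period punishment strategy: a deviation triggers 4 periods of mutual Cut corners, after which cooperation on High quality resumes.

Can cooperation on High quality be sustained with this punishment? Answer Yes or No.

No

IC: δ+…+δ^4 ≥ (66−52)/(52−20) = 7/16.
At δ = 1/4: partial sum = 0.3320 < 0.4375. Cooperation not sustainable.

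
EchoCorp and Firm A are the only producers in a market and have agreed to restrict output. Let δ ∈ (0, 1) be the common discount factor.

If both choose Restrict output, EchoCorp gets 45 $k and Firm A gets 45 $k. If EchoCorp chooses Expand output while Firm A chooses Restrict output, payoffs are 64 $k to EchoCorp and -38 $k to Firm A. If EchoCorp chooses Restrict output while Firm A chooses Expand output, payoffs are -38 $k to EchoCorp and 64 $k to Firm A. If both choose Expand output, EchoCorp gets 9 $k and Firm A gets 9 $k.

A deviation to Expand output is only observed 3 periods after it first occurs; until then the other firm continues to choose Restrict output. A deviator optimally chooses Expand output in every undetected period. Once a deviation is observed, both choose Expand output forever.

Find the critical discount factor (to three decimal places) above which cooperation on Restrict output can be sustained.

0.702

A deviator earns 64 for 3 periods, then 9 forever; cooperating earns 45 forever. Multiplying the IC by (1−δ):
45 ≥ 64(1−δ^3) + 9δ^3, so 55·δ^3 ≥ 19 and δ^3 ≥ 19/55.
δ ≥ (19/55)^(1/3) ≈ 0.702.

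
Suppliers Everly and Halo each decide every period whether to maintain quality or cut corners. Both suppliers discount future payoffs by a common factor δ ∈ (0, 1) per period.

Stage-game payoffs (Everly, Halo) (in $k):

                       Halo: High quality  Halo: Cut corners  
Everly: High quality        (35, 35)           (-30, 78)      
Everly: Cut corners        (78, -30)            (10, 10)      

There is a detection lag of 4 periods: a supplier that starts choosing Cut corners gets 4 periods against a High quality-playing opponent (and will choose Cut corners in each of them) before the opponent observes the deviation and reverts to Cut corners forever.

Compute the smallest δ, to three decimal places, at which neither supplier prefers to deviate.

0.892

The best deviation is to choose Cut corners for all 4 undetected periods, earning 78 each, then 10 forever once detected.
Deviation value: 78(1−δ^4)/(1−δ) + 10δ^4/(1−δ); cooperation value: 35/(1−δ).
IC: 35 ≥ 78(1−δ^4) + 10δ^4 = 78 − 68δ^4.
So δ^4 ≥ 43/68, giving δ ≥ (43/68)^(1/4) ≈ 0.892.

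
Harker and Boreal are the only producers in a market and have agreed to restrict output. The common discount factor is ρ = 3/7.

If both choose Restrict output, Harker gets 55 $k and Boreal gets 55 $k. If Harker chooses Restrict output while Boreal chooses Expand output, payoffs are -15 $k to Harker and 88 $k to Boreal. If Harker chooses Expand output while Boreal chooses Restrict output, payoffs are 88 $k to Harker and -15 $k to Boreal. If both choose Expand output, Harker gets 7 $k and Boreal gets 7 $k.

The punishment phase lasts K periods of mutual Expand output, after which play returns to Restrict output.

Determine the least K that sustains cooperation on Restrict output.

3

IC: ρ(1−ρ^K)/(1−ρ) ≥ (88−55)/(55−7) = 11/16.
With ρ = 3/7: need 1 − ρ^K ≥ 11/16·(1−3/7)/(3/7), i.e. ρ^K ≤ 0.0833.
Since (3/7)^2 = 0.1837 and (3/7)^3 = 0.0787, the smallest such K is 3.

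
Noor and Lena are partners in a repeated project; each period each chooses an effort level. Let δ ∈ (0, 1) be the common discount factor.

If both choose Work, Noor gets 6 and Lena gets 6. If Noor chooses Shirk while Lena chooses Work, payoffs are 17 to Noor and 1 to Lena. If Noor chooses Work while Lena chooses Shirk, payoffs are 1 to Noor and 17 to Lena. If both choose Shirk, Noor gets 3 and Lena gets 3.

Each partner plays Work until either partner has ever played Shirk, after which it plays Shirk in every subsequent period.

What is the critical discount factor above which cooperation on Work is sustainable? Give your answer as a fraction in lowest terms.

11/14

One-period gain from deviating is 17 − 6 = 11. The loss is 6 − 3 = 3 in every subsequent period, with present value 3·δ/(1−δ).
Deviation is unprofitable when 3·δ/(1−δ) ≥ 11, i.e. δ/(1−δ) ≥ 11/3.
Equivalently δ ≥ 11/(11+3) = 11/14.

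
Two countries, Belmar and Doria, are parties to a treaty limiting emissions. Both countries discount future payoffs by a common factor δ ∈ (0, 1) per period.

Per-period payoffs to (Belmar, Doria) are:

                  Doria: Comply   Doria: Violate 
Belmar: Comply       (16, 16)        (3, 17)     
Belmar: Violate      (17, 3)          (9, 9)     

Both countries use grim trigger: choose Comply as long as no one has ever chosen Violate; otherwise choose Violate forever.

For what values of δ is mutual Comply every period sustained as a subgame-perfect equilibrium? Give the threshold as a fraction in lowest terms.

One-period gain from deviating is 17 − 16 = 1. The loss is 16 − 9 = 7 in every subsequent period, with present value 7·δ/(1−δ).
Deviation is unprofitable when 7·δ/(1−δ) ≥ 1, i.e. δ/(1−δ) ≥ 1/7.
Equivalently δ ≥ 1/(1+7) = 1/8.

1/8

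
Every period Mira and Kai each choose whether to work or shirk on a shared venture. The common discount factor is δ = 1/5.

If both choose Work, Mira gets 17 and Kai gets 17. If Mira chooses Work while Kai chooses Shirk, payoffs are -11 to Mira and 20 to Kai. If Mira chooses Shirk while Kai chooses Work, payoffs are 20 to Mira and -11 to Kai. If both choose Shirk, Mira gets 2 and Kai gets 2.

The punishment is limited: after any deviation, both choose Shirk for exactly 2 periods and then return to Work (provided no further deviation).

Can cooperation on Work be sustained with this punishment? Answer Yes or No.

Yes

A one-shot deviation gives 20 now, then 2 for 2 periods, then back to 17.
Gain from deviating: (20−17) today; loss: (17−2) in each of the next 2 periods.
No-deviation condition: (17−2)(δ+…+δ^2) ≥ 20−17, i.e. δ+…+δ^2 ≥ 1/5.
At δ = 1/5: δ+…+δ^2 = 0.2400 ≥ 0.2000.
So cooperation is sustainable.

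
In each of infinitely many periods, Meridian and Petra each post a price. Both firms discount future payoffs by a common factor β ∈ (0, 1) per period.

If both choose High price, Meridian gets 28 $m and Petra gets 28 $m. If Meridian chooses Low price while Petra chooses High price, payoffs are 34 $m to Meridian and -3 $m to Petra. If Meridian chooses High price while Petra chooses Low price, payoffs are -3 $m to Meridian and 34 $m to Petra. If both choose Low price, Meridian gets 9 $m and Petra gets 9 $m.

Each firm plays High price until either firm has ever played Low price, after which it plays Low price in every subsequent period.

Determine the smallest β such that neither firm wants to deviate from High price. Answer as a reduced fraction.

One-period gain from deviating is 34 − 28 = 6. The loss is 28 − 9 = 19 in every subsequent period, with present value 19·β/(1−β).
Deviation is unprofitable when 19·β/(1−β) ≥ 6, i.e. β/(1−β) ≥ 6/19.
Equivalently β ≥ 6/(6+19) = 6/25.

6/25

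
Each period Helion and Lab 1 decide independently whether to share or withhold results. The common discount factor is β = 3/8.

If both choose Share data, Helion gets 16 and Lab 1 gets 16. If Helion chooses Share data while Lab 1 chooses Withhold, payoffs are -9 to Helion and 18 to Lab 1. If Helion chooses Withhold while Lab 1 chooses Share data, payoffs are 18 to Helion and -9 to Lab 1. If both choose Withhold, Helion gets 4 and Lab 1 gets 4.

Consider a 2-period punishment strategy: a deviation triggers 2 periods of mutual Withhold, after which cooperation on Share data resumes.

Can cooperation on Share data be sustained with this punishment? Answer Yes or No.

Yes

Comparing payoff streams over the 3 periods until play realigns: cooperate → 16(1+β+…+β^2); deviate → 18 + 4(β+…+β^2).
Cooperation is sustained iff (16−4)(β+…+β^2) ≥ 18−16.
β+…+β^2 = 3/8·(1−(3/8)^2)/(1−3/8) = 0.5156, and (18−16)/(16−4) = 0.1667.
0.5156 ≥ 0.1667, so cooperation is sustainable.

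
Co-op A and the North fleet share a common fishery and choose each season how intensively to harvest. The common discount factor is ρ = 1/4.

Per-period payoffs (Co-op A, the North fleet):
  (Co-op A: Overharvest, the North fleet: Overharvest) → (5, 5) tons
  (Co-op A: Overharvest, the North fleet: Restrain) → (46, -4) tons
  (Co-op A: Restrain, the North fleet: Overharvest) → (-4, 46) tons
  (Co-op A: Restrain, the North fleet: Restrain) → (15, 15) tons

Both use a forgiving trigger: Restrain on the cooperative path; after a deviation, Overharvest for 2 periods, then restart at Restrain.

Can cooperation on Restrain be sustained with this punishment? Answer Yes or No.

IC: ρ+…+ρ^2 ≥ (46−15)/(15−5) = 31/10.
At ρ = 1/4: partial sum = 0.3125 < 3.1000. Cooperation not sustainable.

No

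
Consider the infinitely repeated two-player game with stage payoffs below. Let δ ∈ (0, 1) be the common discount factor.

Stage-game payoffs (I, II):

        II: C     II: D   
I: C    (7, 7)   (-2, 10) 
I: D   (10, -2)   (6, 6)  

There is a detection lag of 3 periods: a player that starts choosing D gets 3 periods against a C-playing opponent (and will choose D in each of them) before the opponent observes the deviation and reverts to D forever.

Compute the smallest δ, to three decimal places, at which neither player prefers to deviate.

0.909

Deviating for the 3 undetected periods gains 10−7 = 3 per period over cooperation, then loses 7−6 = 1 per period forever once punishment starts.
Gain: 3(1 + δ + … + δ^2); loss: 1·δ^3/(1−δ).
No profitable deviation ⇔ 3(1−δ^3) ≤ 1·δ^3, i.e. δ^3 ≥ 3/(3+1) = 3/4.
Hence δ ≥ (3/4)^(1/3) ≈ 0.909.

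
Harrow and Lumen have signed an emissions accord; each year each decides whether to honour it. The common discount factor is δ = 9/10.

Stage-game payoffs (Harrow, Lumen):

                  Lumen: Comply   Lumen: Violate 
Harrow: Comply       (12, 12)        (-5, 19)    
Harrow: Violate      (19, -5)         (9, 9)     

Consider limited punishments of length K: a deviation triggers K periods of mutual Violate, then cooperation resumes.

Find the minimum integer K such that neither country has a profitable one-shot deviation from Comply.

No profitable deviation requires (12−9)(δ+…+δ^K) ≥ 19−12, i.e. δ+…+δ^K ≥ 7/3 ≈ 2.3333.
With δ = 9/10, the partial sums are K=1: 0.9000, K=2: 1.7100, K=3: 2.4390.
K = 3 is the first length at which the sum reaches 2.3333.

3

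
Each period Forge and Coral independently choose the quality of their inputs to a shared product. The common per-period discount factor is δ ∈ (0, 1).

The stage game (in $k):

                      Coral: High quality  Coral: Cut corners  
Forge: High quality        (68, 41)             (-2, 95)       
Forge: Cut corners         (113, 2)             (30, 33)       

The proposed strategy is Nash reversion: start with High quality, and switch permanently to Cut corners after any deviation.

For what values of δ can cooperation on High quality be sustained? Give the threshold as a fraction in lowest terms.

27/31

Forge's threshold: (113−68)/(113−30) = 45/83.
Coral's threshold: (95−41)/(95−33) = 27/31.
45/83 < 27/31, so Coral binds and δ* = 27/31.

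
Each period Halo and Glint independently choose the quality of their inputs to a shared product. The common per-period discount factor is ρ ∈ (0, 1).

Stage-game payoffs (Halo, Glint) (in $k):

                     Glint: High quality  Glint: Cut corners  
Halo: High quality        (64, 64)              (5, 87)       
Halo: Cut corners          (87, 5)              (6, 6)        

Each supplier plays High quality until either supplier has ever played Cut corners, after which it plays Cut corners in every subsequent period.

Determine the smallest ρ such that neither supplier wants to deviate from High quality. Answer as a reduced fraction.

23/81

One-period gain from deviating is 87 − 64 = 23. The loss is 64 − 6 = 58 in every subsequent period, with present value 58·ρ/(1−ρ).
Deviation is unprofitable when 58·ρ/(1−ρ) ≥ 23, i.e. ρ/(1−ρ) ≥ 23/58.
Equivalently ρ ≥ 23/(23+58) = 23/81.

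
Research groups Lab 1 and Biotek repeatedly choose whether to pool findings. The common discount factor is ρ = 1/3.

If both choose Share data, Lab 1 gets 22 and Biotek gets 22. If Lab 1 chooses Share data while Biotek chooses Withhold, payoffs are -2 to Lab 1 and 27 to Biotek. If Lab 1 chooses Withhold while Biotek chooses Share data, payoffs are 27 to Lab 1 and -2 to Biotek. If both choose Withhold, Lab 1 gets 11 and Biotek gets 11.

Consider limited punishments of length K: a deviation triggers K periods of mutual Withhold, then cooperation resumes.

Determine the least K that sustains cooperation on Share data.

3

Need Σ_{k=1}^{K} ρ^k ≥ (27−22)/(22−11) = 0.4545 at ρ = 1/3.
At K = 2 the sum is 0.4444 < 0.4545; at K = 3 it is 0.4815 ≥ 0.4545.
So the minimum punishment length is K = 3.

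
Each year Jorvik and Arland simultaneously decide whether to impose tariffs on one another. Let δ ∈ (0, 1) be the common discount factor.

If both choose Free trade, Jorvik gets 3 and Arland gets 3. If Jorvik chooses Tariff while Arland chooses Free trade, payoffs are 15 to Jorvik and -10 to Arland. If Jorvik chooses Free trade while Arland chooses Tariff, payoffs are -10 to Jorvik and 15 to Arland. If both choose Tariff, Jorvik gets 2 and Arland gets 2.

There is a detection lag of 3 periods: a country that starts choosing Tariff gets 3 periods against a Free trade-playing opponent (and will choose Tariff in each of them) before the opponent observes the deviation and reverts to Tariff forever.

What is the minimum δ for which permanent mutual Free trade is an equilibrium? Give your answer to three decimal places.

0.974

The best deviation is to choose Tariff for all 3 undetected periods, earning 15 each, then 2 forever once detected.
Deviation value: 15(1−δ^3)/(1−δ) + 2δ^3/(1−δ); cooperation value: 3/(1−δ).
IC: 3 ≥ 15(1−δ^3) + 2δ^3 = 15 − 13δ^3.
So δ^3 ≥ 12/13, giving δ ≥ (12/13)^(1/3) ≈ 0.974.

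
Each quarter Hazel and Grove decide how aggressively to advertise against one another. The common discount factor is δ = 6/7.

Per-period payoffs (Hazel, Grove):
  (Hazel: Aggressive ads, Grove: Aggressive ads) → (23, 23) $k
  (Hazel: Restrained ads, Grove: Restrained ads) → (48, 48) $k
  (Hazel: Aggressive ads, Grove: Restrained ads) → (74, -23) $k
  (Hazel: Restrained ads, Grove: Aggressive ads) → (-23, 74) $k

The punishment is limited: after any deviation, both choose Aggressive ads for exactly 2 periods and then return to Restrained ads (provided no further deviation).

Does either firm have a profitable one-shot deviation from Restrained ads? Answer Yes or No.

A one-shot deviation gives 74 now, then 23 for 2 periods, then back to 48.
Gain from deviating: (74−48) today; loss: (48−23) in each of the next 2 periods.
No-deviation condition: (48−23)(δ+…+δ^2) ≥ 74−48, i.e. δ+…+δ^2 ≥ 26/25.
At δ = 6/7: δ+…+δ^2 = 1.5918 ≥ 1.0400.
So cooperation is sustainable.

No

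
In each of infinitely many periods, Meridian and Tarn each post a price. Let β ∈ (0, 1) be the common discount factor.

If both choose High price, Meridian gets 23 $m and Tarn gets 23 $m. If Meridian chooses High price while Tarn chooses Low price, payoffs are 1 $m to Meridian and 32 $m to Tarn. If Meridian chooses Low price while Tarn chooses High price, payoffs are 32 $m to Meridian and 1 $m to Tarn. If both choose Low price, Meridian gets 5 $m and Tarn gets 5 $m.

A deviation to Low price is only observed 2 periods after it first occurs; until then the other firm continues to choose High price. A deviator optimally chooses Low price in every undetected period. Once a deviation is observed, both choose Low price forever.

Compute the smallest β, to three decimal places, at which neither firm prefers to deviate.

A deviator earns 32 for 2 periods, then 5 forever; cooperating earns 23 forever. Multiplying the IC by (1−β):
23 ≥ 32(1−β^2) + 5β^2, so 27·β^2 ≥ 9 and β^2 ≥ 1/3.
β ≥ (1/3)^(1/2) ≈ 0.577.

0.577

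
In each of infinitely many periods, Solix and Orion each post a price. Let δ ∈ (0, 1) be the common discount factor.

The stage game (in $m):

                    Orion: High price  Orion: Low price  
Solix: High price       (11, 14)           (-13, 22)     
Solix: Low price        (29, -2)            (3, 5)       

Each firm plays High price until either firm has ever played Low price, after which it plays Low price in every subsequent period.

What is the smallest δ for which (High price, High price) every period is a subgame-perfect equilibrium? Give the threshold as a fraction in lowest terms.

Solix's threshold: (29−11)/(29−3) = 9/13.
Orion's threshold: (22−14)/(22−5) = 8/17.
9/13 > 8/17, so Solix binds and δ* = 9/13.

9/13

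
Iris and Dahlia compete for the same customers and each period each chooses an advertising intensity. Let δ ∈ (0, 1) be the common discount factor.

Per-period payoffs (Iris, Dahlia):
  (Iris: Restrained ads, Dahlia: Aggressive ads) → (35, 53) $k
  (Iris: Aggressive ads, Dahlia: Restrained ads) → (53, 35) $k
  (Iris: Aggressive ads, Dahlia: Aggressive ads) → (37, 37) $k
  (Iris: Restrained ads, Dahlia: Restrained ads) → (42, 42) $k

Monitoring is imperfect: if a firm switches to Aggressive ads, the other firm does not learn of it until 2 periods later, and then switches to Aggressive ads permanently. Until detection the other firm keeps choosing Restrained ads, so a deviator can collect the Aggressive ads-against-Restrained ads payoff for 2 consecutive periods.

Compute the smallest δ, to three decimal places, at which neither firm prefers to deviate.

A deviator earns 53 for 2 periods, then 37 forever; cooperating earns 42 forever. Multiplying the IC by (1−δ):
42 ≥ 53(1−δ^2) + 37δ^2, so 16·δ^2 ≥ 11 and δ^2 ≥ 11/16.
δ ≥ (11/16)^(1/2) ≈ 0.829.

0.829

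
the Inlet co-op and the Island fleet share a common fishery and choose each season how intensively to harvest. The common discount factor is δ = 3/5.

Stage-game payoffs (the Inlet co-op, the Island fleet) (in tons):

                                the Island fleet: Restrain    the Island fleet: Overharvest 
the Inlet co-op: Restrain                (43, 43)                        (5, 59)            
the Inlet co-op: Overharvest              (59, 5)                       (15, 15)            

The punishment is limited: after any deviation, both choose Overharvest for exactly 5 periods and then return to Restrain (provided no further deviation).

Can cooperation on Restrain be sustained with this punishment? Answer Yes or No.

Yes

IC: δ+…+δ^5 ≥ (59−43)/(43−15) = 4/7.
At δ = 3/5: partial sum = 1.3834 ≥ 0.5714. Cooperation sustainable.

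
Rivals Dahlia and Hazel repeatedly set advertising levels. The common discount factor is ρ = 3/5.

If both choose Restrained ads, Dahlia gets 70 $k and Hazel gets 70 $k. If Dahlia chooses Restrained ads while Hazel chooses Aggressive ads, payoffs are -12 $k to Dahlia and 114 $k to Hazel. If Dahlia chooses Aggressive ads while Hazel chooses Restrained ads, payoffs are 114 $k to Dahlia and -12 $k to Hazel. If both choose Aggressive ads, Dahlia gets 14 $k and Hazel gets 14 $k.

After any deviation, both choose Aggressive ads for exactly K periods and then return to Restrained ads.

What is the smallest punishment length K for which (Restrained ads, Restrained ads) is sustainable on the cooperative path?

Need Σ_{k=1}^{K} ρ^k ≥ (114−70)/(70−14) = 0.7857 at ρ = 3/5.
At K = 1 the sum is 0.6000 < 0.7857; at K = 2 it is 0.9600 ≥ 0.7857.
So the minimum punishment length is K = 2.

2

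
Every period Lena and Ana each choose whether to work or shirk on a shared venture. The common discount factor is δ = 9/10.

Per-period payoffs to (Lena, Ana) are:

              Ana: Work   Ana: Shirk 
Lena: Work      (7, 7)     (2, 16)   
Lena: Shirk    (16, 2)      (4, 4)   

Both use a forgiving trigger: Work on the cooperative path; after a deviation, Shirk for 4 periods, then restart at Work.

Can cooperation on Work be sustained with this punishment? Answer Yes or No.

Yes

IC: δ+…+δ^4 ≥ (16−7)/(7−4) = 3.
At δ = 9/10: partial sum = 3.0951 ≥ 3.0000. Cooperation sustainable.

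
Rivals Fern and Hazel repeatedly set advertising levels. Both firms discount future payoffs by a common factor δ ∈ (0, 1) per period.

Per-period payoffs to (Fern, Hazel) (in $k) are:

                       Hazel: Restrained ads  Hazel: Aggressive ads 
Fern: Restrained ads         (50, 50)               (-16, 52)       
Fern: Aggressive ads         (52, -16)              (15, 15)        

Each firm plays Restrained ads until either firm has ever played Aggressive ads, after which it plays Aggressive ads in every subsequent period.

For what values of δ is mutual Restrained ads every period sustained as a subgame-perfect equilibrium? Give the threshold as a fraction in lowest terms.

2/37

One-period gain from deviating is 52 − 50 = 2. The loss is 50 − 15 = 35 in every subsequent period, with present value 35·δ/(1−δ).
Deviation is unprofitable when 35·δ/(1−δ) ≥ 2, i.e. δ/(1−δ) ≥ 2/35.
Equivalently δ ≥ 2/(2+35) = 2/37.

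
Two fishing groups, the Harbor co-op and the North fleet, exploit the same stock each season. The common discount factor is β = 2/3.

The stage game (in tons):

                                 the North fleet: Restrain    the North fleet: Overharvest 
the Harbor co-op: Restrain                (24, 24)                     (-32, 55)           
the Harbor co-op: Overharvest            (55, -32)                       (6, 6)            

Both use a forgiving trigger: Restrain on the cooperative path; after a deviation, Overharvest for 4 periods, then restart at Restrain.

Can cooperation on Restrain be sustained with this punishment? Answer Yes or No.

No

IC: β+…+β^4 ≥ (55−24)/(24−6) = 31/18.
At β = 2/3: partial sum = 1.6049 < 1.7222. Cooperation not sustainable.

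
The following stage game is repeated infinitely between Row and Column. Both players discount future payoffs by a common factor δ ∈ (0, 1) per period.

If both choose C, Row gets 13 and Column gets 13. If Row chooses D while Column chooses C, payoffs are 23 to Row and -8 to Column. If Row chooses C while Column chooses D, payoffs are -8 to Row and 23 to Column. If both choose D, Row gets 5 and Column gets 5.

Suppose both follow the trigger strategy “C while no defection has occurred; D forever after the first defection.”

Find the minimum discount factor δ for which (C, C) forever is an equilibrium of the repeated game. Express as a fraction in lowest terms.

5/9

One-period gain from deviating is 23 − 13 = 10. The loss is 13 − 5 = 8 in every subsequent period, with present value 8·δ/(1−δ).
Deviation is unprofitable when 8·δ/(1−δ) ≥ 10, i.e. δ/(1−δ) ≥ 5/4.
Equivalently δ ≥ 10/(10+8) = 5/9.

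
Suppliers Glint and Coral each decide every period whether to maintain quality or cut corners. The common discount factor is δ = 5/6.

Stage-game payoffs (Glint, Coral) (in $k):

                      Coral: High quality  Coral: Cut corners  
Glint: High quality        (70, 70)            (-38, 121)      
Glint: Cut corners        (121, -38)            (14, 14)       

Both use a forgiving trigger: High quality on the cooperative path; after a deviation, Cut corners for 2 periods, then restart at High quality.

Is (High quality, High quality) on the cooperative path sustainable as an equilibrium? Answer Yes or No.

A one-shot deviation gives 121 now, then 14 for 2 periods, then back to 70.
Gain from deviating: (121−70) today; loss: (70−14) in each of the next 2 periods.
No-deviation condition: (70−14)(δ+…+δ^2) ≥ 121−70, i.e. δ+…+δ^2 ≥ 51/56.
At δ = 5/6: δ+…+δ^2 = 1.5278 ≥ 0.9107.
So cooperation is sustainable.

Yes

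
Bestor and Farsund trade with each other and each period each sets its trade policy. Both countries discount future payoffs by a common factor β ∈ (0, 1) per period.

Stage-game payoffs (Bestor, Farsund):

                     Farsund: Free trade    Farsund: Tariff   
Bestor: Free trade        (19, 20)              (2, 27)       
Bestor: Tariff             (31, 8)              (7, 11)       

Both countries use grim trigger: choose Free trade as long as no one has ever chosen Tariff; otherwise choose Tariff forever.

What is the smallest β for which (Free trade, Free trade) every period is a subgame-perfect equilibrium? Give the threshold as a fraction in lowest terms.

1/2

For Bestor: deviation gain 31−19 = 12, per-period punishment loss 19−7 = 12. IC gives β ≥ 12/24 = 1/2.
For Farsund: gain 7, loss 9 per period, so β ≥ 7/16.
The tighter constraint is Bestor's, so cooperation needs β ≥ 1/2.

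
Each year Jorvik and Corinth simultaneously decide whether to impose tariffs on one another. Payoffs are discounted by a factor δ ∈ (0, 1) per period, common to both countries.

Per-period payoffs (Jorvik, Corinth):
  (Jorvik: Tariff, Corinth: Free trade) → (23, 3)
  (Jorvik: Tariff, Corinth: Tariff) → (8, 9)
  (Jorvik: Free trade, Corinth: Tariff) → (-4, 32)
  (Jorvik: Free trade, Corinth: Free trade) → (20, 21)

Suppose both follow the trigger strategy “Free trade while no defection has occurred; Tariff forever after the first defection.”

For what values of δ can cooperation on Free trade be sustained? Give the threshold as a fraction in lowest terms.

11/23

For Jorvik: deviation gain 23−20 = 3, per-period punishment loss 20−8 = 12. IC gives δ ≥ 3/15 = 1/5.
For Corinth: gain 11, loss 12 per period, so δ ≥ 11/23.
The tighter constraint is Corinth's, so cooperation needs δ ≥ 11/23.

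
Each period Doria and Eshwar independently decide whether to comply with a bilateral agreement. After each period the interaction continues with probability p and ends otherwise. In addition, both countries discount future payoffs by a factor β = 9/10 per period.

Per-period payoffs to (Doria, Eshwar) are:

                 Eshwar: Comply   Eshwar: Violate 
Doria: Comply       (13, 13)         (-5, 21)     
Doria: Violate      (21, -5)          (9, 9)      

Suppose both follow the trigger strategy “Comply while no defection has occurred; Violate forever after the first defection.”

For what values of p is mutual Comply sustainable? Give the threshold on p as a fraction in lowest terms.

20/27

Expected continuation weight on next period's payoff is β·p = 9/10·p, which plays the role of the discount factor.
Cooperation requires 9/10·p ≥ (21−13)/(21−9) = 2/3, hence p ≥ 20/27.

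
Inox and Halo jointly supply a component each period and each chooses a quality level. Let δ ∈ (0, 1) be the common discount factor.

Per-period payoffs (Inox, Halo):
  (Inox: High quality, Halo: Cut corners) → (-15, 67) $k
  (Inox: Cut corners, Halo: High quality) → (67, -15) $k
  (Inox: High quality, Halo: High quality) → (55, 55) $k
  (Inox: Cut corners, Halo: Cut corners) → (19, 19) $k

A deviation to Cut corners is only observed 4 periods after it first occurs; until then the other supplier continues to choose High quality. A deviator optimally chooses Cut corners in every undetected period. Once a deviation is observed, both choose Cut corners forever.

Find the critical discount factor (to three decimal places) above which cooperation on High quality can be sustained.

The best deviation is to choose Cut corners for all 4 undetected periods, earning 67 each, then 19 forever once detected.
Deviation value: 67(1−δ^4)/(1−δ) + 19δ^4/(1−δ); cooperation value: 55/(1−δ).
IC: 55 ≥ 67(1−δ^4) + 19δ^4 = 67 − 48δ^4.
So δ^4 ≥ 12/48 = 1/4, giving δ ≥ (1/4)^(1/4) ≈ 0.707.

0.707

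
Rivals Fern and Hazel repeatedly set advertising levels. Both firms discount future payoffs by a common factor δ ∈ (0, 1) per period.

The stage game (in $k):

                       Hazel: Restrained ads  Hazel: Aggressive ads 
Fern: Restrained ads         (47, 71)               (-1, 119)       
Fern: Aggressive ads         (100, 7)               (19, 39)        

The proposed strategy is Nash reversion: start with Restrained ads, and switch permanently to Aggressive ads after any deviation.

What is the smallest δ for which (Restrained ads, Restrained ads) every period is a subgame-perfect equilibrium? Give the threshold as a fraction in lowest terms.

For Fern: deviation gain 100−47 = 53, per-period punishment loss 47−19 = 28. IC gives δ ≥ 53/81.
For Hazel: gain 48, loss 32 per period, so δ ≥ 48/80 = 3/5.
The tighter constraint is Fern's, so cooperation needs δ ≥ 53/81.

53/81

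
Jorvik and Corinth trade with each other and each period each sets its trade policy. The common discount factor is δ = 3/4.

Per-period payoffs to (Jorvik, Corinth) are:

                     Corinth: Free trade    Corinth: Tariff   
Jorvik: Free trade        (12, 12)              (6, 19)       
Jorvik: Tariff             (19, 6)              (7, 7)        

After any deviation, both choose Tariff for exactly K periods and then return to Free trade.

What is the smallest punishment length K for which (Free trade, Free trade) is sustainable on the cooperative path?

3

Need Σ_{k=1}^{K} δ^k ≥ (19−12)/(12−7) = 1.4000 at δ = 3/4.
At K = 2 the sum is 1.3125 < 1.4000; at K = 3 it is 1.7344 ≥ 1.4000.
So the minimum punishment length is K = 3.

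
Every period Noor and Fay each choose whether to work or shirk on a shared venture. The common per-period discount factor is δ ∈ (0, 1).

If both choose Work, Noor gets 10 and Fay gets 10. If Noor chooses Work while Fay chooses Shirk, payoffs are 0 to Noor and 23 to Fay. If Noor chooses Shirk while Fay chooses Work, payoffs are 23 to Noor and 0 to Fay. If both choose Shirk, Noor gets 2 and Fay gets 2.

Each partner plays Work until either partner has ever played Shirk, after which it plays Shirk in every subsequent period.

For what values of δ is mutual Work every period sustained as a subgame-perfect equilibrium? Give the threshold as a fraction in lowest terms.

13/21

10/(1−δ) ≥ 23 + 2δ/(1−δ)
10 ≥ 23 − 21δ
δ ≥ 13/21.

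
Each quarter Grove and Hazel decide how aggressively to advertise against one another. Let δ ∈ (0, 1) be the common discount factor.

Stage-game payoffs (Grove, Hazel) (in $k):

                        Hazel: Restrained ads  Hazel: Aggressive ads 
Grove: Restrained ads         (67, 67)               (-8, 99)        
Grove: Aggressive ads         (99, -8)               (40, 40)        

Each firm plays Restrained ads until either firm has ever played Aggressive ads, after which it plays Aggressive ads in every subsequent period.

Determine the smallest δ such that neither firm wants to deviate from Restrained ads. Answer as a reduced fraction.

32/59

Cooperation forever yields 67 each period: 67/(1−δ).
Deviating yields 99 once, then 40 forever: 99 + 40δ/(1−δ).
No profitable deviation requires 67/(1−δ) ≥ 99 + 40δ/(1−δ).
Multiplying by (1−δ): 67 ≥ 99(1−δ) + 40δ = 99 − 59δ.
So 59δ ≥ 32, i.e. δ ≥ 32/59.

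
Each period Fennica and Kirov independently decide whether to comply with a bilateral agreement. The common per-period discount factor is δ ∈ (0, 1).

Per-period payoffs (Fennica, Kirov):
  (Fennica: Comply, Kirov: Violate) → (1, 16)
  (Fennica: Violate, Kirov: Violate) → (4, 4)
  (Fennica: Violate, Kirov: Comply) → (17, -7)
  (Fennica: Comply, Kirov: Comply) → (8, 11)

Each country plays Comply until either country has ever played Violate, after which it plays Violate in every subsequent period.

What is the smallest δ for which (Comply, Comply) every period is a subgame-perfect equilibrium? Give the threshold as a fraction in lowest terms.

For Fennica: deviation gain 17−8 = 9, per-period punishment loss 8−4 = 4. IC gives δ ≥ 9/13.
For Kirov: gain 5, loss 7 per period, so δ ≥ 5/12.
The tighter constraint is Fennica's, so cooperation needs δ ≥ 9/13.

9/13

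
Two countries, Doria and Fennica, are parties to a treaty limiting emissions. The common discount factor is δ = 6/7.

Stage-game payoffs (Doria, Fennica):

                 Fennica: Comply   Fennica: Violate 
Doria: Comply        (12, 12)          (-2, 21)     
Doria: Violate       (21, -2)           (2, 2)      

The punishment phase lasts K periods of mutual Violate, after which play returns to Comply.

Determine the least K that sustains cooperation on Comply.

Need Σ_{k=1}^{K} δ^k ≥ (21−12)/(12−2) = 0.9000 at δ = 6/7.
At K = 1 the sum is 0.8571 < 0.9000; at K = 2 it is 1.5918 ≥ 0.9000.
So the minimum punishment length is K = 2.

2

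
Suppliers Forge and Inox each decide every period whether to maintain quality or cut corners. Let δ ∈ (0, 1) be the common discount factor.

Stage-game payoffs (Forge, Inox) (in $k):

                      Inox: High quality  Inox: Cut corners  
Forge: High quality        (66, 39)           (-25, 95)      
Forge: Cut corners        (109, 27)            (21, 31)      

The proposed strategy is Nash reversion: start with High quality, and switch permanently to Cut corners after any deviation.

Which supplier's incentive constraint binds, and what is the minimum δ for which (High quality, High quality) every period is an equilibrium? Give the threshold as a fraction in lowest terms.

Forge's threshold: (109−66)/(109−21) = 43/88.
Inox's threshold: (95−39)/(95−31) = 7/8.
43/88 < 7/8, so Inox binds and δ* = 7/8.

Inox; δ ≥ 7/8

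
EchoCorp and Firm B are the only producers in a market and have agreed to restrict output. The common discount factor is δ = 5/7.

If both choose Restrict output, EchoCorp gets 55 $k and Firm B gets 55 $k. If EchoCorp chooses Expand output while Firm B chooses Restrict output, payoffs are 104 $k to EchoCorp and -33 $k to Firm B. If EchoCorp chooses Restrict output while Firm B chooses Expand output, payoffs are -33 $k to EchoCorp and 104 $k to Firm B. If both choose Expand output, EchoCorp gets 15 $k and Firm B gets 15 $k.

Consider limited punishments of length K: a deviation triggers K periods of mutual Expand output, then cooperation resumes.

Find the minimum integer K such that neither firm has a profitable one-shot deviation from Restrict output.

Need Σ_{k=1}^{K} δ^k ≥ (104−55)/(55−15) = 1.2250 at δ = 5/7.
At K = 2 the sum is 1.2245 < 1.2250; at K = 3 it is 1.5889 ≥ 1.2250.
So the minimum punishment length is K = 3.

3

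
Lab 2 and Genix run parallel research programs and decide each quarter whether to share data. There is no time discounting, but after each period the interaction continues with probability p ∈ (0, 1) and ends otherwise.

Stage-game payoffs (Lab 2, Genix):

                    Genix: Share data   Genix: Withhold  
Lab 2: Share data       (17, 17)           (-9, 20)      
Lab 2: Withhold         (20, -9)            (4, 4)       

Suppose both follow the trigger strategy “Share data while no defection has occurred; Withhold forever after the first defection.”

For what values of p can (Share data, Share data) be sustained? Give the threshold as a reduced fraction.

Expected cooperation value is 17 + p·17 + p²·17 + … = 17/(1−p); deviation gives 20 + p·4/(1−p).
17 ≥ 20(1−p) + 4p ⇒ 16p ≥ 3 ⇒ p ≥ 3/16.

3/16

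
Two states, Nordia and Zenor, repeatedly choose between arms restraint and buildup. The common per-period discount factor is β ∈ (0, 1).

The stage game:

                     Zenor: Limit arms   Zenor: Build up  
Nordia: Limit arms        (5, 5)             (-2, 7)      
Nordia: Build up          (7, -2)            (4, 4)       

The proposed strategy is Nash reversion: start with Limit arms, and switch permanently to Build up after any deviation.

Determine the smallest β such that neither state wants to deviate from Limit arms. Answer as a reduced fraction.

2/3

Cooperation forever yields 5 each period: 5/(1−β).
Deviating yields 7 once, then 4 forever: 7 + 4β/(1−β).
No profitable deviation requires 5/(1−β) ≥ 7 + 4β/(1−β).
Multiplying by (1−β): 5 ≥ 7(1−β) + 4β = 7 − 3β.
So 3β ≥ 2, i.e. β ≥ 2/3.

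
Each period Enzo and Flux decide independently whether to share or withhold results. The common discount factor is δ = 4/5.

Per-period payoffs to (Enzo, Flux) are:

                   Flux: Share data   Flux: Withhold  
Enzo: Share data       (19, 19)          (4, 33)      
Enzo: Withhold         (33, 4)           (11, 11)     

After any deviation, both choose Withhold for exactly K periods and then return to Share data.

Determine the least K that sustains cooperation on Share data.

3

Need Σ_{k=1}^{K} δ^k ≥ (33−19)/(19−11) = 1.7500 at δ = 4/5.
At K = 2 the sum is 1.4400 < 1.7500; at K = 3 it is 1.9520 ≥ 1.7500.
So the minimum punishment length is K = 3.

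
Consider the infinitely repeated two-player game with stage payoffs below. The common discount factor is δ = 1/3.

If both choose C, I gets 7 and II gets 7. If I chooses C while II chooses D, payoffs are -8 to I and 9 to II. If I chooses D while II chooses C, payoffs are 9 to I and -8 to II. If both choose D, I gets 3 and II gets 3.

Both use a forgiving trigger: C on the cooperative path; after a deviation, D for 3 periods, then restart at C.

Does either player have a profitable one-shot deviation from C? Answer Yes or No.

IC: δ+…+δ^3 ≥ (9−7)/(7−3) = 1/2.
At δ = 1/3: partial sum = 0.4815 < 0.5000. Cooperation not sustainable.

Yes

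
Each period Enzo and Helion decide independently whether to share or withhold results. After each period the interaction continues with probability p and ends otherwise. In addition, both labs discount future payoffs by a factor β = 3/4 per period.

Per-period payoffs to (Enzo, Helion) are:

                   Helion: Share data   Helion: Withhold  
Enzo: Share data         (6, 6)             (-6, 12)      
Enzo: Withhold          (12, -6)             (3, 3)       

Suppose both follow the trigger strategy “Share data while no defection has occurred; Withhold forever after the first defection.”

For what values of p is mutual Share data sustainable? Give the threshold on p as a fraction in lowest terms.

With continuation probability p and discount β, the effective per-period discount factor is βp.
Grim-trigger IC: βp ≥ (12−6)/(12−3) = 2/3.
So p ≥ (2/3)/(3/4) = 8/9.

8/9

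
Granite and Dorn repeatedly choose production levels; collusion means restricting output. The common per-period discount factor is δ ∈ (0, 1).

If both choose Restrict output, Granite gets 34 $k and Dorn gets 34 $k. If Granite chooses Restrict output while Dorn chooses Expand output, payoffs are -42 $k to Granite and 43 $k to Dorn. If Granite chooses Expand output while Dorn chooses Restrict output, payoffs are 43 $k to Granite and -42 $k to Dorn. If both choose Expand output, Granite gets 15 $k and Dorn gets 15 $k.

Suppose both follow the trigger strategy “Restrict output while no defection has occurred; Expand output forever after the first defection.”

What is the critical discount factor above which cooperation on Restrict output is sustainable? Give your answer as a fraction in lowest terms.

One-period gain from deviating is 43 − 34 = 9. The loss is 34 − 15 = 19 in every subsequent period, with present value 19·δ/(1−δ).
Deviation is unprofitable when 19·δ/(1−δ) ≥ 9, i.e. δ/(1−δ) ≥ 9/19.
Equivalently δ ≥ 9/(9+19) = 9/28.

9/28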